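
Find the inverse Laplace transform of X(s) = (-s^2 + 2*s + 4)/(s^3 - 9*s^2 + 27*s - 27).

t^2*exp(3*t)/2 - 4*t*exp(3*t) - exp(3*t)

Factor the denominator: s^3 - 9*s^2 + 27*s - 27 = (s - 3)^3.
Partial fraction decomposition gives [-1/(s - 3)] + [-4/(s - 3)^2] + [(s - 3)^(-3)].
Invert each term: -1/(s - 3) ↔ -e^(3t); -4/(s - 3)^2 ↔ -4t·e^(3t); 1/(s - 3)^3 ↔ (1/2)t^2·e^(3t).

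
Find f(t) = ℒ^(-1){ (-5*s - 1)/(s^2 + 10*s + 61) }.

Complete the square in the denominator: s^2 + 10*s + 61 = (s + 5)^2 + 6^2.
Split the numerator to match: -5*s - 1 = -5·(s + 5) + 4·6.
Invert each term: -5·(s + 5)/((s + 5)^2 + 36) ↔ -5e^(-5t)cos(6t); 4·6/((s + 5)^2 + 36) ↔ 4e^(-5t)sin(6t).

f(t) = 4*exp(-5*t)*sin(6*t) - 5*exp(-5*t)*cos(6*t)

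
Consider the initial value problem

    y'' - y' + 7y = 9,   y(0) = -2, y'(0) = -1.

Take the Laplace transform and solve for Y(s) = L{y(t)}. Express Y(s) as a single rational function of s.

Y(s) = (-2*s^2 + s + 9)/(s^3 - s^2 + 7*s)

Apply the Laplace transform to the equation.
The derivative rules (L{y''} = s^2 Y - s·y(0) - y'(0) and L{y'} = sY - y(0), with y(0) = -2, y'(0) = -1) turn the left side into (s^2 - s + 7)Y - (-2*s + 1).
The right side is L{9} = 9/s.
So (s^2 - s + 7)Y = 9/s + (-2*s + 1).
Solve for Y(s) and write it as one ratio of polynomials.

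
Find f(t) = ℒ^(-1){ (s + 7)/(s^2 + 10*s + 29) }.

Complete the square in the denominator: s^2 + 10*s + 29 = (s + 5)^2 + 2^2.
Split the numerator to match: s + 7 = 1·(s + 5) + 1·2.
Invert each term: 1·(s + 5)/((s + 5)^2 + 4) ↔ e^(-5t)cos(2t); 1·2/((s + 5)^2 + 4) ↔ e^(-5t)sin(2t).

f(t) = exp(-5*t)*sin(2*t) + exp(-5*t)*cos(2*t)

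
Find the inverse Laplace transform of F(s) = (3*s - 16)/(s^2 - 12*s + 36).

2*t*exp(6*t) + 3*exp(6*t)

Factor the denominator: s^2 - 12*s + 36 = (s - 6)^2.
Partial fraction decomposition gives [3/(s - 6)] + [2/(s - 6)^2].
Invert each term: 3/(s - 6) ↔ 3e^(6t); 2/(s - 6)^2 ↔ 2t·e^(6t).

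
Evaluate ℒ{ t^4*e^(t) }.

L{t^4} = 4!/s^5 = 24/s^5.
By the first shifting theorem, multiplying by e^(t) replaces s with s - 1.

24/(s - 1)^5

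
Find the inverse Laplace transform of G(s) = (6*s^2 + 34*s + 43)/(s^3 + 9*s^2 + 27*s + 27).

-5*t^2*exp(-3*t)/2 - 2*t*exp(-3*t) + 6*exp(-3*t)

Factor the denominator: s^3 + 9*s^2 + 27*s + 27 = (s + 3)^3.
Partial fraction decomposition gives [6/(s + 3)] + [-2/(s + 3)^2] + [-5/(s + 3)^3].
Invert each term: 6/(s + 3) ↔ 6e^(-3t); -2/(s + 3)^2 ↔ -2t·e^(-3t); -5/(s + 3)^3 ↔ (-5/2)t^2·e^(-3t).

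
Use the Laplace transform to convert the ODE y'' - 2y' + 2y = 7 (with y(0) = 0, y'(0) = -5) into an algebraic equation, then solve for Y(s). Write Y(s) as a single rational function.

Y(s) = (-5*s + 7)/(s^3 - 2*s^2 + 2*s)

Apply the Laplace transform to the equation.
With L{y''} = s^2 Y - s·y(0) - y'(0) and L{y'} = sY - y(0), with y(0) = 0, y'(0) = -5: the LHS transforms to (s^2 - 2*s + 2)Y - (-5).
The right side is L{7} = 7/s.
So (s^2 - 2*s + 2)Y = 7/s + (-5).
Isolate Y and clear denominators.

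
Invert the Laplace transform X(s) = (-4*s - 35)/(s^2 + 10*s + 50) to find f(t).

f(t) = -3*exp(-5*t)*sin(5*t) - 4*exp(-5*t)*cos(5*t)

Complete the square in the denominator: s^2 + 10*s + 50 = (s + 5)^2 + 5^2.
Split the numerator to match: -4*s - 35 = -4·(s + 5) - 3·5.
Invert each term: -4·(s + 5)/((s + 5)^2 + 25) ↔ -4e^(-5t)cos(5t); -3·5/((s + 5)^2 + 25) ↔ -3e^(-5t)sin(5t).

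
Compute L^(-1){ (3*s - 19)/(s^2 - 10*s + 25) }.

Factor the denominator: s^2 - 10*s + 25 = (s - 5)^2.
Partial fraction decomposition gives [3/(s - 5)] + [-4/(s - 5)^2].
Invert each term: 3/(s - 5) ↔ 3e^(5t); -4/(s - 5)^2 ↔ -4t·e^(5t).

-4*t*exp(5*t) + 3*exp(5*t)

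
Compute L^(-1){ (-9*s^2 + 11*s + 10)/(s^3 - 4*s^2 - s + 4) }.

Factor the denominator: s^3 - 4*s^2 - s + 4 = (s - 4)*(s - 1)*(s + 1).
Partial fraction decomposition gives [-1/(s + 1)] + [-2/(s - 1)] + [-6/(s - 4)].
Invert each term: -1/(s + 1) ↔ -e^(-t); -2/(s - 1) ↔ -2e^(t); -6/(s - 4) ↔ -6e^(4t).

-6*exp(4*t) - 2*exp(t) - exp(-t)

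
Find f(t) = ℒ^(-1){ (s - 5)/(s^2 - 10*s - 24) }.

f(t) = exp(5*t)*cosh(7*t)

Rewrite the denominator: s^2 - 10*s - 24 = (s - 5)^2 - 49.
The form in (s - 5) signals a first-shifting-theorem factor e^(5t).
Since L{cosh(7t)} = s/(s^2 - 49), the inverse is e^(5*t)*cosh(7*t).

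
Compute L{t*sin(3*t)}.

L{sin(3t)} = 3/(s^2 + 9).
Then apply L{t·g(t)} = -d/ds[G(s)] with G(s) = 3/(s^2 + 9):
differentiating 1 time and applying the sign gives 6*s/(s^2 + 9)^2.

6*s/(s^2 + 9)^2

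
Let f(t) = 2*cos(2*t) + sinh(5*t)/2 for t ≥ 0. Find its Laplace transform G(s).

G(s) = 2*s/(s^2 + 4) + 5/(2*(s^2 - 25))

Apply the Laplace transform termwise.
(1/2)·[L{sinh(5t)} = 5/(s^2 - 25)]; (2)·[L{cos(2t)} = s/(s^2 + 4)].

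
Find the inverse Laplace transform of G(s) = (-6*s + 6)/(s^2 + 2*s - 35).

-2*exp(5*t) - 4*exp(-7*t)

Factor the denominator: s^2 + 2*s - 35 = (s - 5)*(s + 7).
Partial fraction decomposition gives [-2/(s - 5)] + [-4/(s + 7)].
Invert each term: -2/(s - 5) ↔ -2e^(5t); -4/(s + 7) ↔ -4e^(-7t).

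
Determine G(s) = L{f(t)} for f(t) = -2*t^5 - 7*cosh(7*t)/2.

G(s) = -7*s/(2*(s^2 - 49)) - 240/s^6

By linearity of the Laplace transform, transform each term separately.
(-7/2)·[L{cosh(7t)} = s/(s^2 - 49)]; (-2)·[L{t^5} = 5!/s^6 = 120/s^6].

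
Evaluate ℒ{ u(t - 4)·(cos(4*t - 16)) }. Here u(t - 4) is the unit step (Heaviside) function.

s*exp(-4*s)/(s^2 + 16)

By the second shifting theorem, L{u(t - c)·g(t - c)} = e^(-cs)·G(s) with c = 4 and G(s) = L{g(t)}.
L{cos(4t)} = s/(s^2 + 16).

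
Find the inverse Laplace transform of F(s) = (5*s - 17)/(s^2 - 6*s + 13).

-exp(3*t)*sin(2*t) + 5*exp(3*t)*cos(2*t)

Complete the square in the denominator: s^2 - 6*s + 13 = (s - 3)^2 + 2^2.
Split the numerator to match: 5*s - 17 = 5·(s - 3) - 1·2.
Invert each term: 5·(s - 3)/((s - 3)^2 + 4) ↔ 5e^(3t)cos(2t); -1·2/((s - 3)^2 + 4) ↔ -e^(3t)sin(2t).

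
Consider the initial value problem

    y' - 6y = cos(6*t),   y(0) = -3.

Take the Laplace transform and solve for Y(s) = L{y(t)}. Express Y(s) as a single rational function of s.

Y(s) = (-3*s^2 + s - 108)/(s^3 - 6*s^2 + 36*s - 216)

Transform both sides with L{·}.
With L{y'} = sY - y(0) = sY - (-3): the LHS transforms to (s - 6)Y - (-3).
The right side is L{cos(6*t)} = s/(s^2 + 36).
So (s - 6)Y = s/(s^2 + 36) + (-3).
Isolate Y and clear denominators.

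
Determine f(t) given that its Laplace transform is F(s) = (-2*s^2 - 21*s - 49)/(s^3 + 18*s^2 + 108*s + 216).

Factor the denominator: s^3 + 18*s^2 + 108*s + 216 = (s + 6)^3.
Partial fraction decomposition gives [-2/(s + 6)] + [3/(s + 6)^2] + [5/(s + 6)^3].
Invert each term: -2/(s + 6) ↔ -2e^(-6t); 3/(s + 6)^2 ↔ 3t·e^(-6t); 5/(s + 6)^3 ↔ (5/2)t^2·e^(-6t).

f(t) = 5*t^2*exp(-6*t)/2 + 3*t*exp(-6*t) - 2*exp(-6*t)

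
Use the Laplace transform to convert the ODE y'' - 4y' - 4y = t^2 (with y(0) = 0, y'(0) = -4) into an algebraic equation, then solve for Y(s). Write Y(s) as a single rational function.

Y(s) = (-4*s^3 + 2)/(s^5 - 4*s^4 - 4*s^3)

Laplace-transform each side.
The derivative rules (L{y''} = s^2 Y - s·y(0) - y'(0) and L{y'} = sY - y(0), with y(0) = 0, y'(0) = -4) turn the left side into (s^2 - 4*s - 4)Y - (-4).
The right side is L{t^2} = 2/s^3.
So (s^2 - 4*s - 4)Y = 2/s^3 + (-4).
Isolate Y and clear denominators.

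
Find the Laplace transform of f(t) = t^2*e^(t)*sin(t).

2*(3*s^2 - 6*s + 2)/(s^2 - 2*s + 2)^3

L{sin(t)} = 1/(s^2 + 1).
Multiplying by e^(t) shifts s → s - 1, so L{e^(t)*sin(t)} = 1/((s - 1)^2 + 1).
Then apply L{t^2·g(t)} = (-1)^2 d^2/ds^2[G(s)] with G(s) = 1/((s - 1)^2 + 1):
differentiating 2 times and applying the sign gives 2*(3*s^2 - 6*s + 2)/(s^2 - 2*s + 2)^3.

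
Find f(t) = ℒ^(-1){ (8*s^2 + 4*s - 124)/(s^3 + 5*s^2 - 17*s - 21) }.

f(t) = -exp(3*t) + 5*exp(-t) + 4*exp(-7*t)

Factor the denominator: s^3 + 5*s^2 - 17*s - 21 = (s - 3)*(s + 1)*(s + 7).
Partial fraction decomposition gives [5/(s + 1)] + [4/(s + 7)] + [-1/(s - 3)].
Invert each term: 5/(s + 1) ↔ 5e^(-t); 4/(s + 7) ↔ 4e^(-7t); -1/(s - 3) ↔ -e^(3t).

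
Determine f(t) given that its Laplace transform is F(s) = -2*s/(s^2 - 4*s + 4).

f(t) = -4*t*exp(2*t) - 2*exp(2*t)

Factor the denominator: s^2 - 4*s + 4 = (s - 2)^2.
Partial fraction decomposition gives [-2/(s - 2)] + [-4/(s - 2)^2].
Invert each term: -2/(s - 2) ↔ -2e^(2t); -4/(s - 2)^2 ↔ -4t·e^(2t).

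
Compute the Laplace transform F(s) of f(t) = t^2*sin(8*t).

L{sin(8t)} = 8/(s^2 + 64).
Then apply L{t^2·g(t)} = (-1)^2 d^2/ds^2[G(s)] with G(s) = 8/(s^2 + 64):
differentiating 2 times and applying the sign gives 16*(3*s^2 - 64)/(s^2 + 64)^3.

F(s) = 16*(3*s^2 - 64)/(s^2 + 64)^3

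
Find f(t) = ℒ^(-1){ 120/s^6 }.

f(t) = t^5

Since L{t^5} = 5!/s^6 = 120/s^6, the inverse is t^5.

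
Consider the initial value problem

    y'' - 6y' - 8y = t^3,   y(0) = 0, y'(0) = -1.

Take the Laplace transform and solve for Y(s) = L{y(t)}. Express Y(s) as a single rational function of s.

Transform both sides with L{·}.
The derivative rules (L{y''} = s^2 Y - s·y(0) - y'(0) and L{y'} = sY - y(0), with y(0) = 0, y'(0) = -1) turn the left side into (s^2 - 6*s - 8)Y - (-1).
The right side is L{t^3} = 6/s^4.
So (s^2 - 6*s - 8)Y = 6/s^4 + (-1).
Isolate Y and clear denominators.

Y(s) = (-s^4 + 6)/(s^6 - 6*s^5 - 8*s^4)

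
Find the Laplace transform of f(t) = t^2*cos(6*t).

L{cos(6t)} = s/(s^2 + 36).
Then apply L{t^2·g(t)} = (-1)^2 d^2/ds^2[G(s)] with G(s) = s/(s^2 + 36):
differentiating 2 times and applying the sign gives 2*s*(s^2 - 108)/(s^2 + 36)^3.

2*s*(s^2 - 108)/(s^2 + 36)^3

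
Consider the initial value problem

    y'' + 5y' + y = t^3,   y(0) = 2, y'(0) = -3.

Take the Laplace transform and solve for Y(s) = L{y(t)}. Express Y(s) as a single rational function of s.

Y(s) = (2*s^5 + 7*s^4 + 6)/(s^6 + 5*s^5 + s^4)

Apply the Laplace transform to the equation.
The derivative rules (L{y''} = s^2 Y - s·y(0) - y'(0) and L{y'} = sY - y(0), with y(0) = 2, y'(0) = -3) turn the left side into (s^2 + 5*s + 1)Y - (2*s + 7).
The right side is L{t^3} = 6/s^4.
So (s^2 + 5*s + 1)Y = 6/s^4 + (2*s + 7).
Divide through and combine into a single rational function.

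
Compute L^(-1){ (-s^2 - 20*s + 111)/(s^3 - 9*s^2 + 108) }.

Factor the denominator: s^3 - 9*s^2 + 108 = (s - 6)^2*(s + 3).
Partial fraction decomposition gives [-3/(s - 6)] + [-5/(s - 6)^2] + [2/(s + 3)].
Invert each term: -3/(s - 6) ↔ -3e^(6t); -5/(s - 6)^2 ↔ -5t·e^(6t); 2/(s + 3) ↔ 2e^(-3t).

-5*t*exp(6*t) - 3*exp(6*t) + 2*exp(-3*t)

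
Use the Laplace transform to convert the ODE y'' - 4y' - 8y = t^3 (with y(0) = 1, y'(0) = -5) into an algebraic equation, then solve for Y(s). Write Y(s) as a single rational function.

Y(s) = (s^5 - 9*s^4 + 6)/(s^6 - 4*s^5 - 8*s^4)

Transform both sides with L{·}.
With L{y''} = s^2 Y - s·y(0) - y'(0) and L{y'} = sY - y(0), with y(0) = 1, y'(0) = -5: the LHS transforms to (s^2 - 4*s - 8)Y - (s - 9).
The right side is L{t^3} = 6/s^4.
So (s^2 - 4*s - 8)Y = 6/s^4 + (s - 9).
Solve for Y(s) and write it as one ratio of polynomials.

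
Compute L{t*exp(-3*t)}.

L{t} = 1!/s^2 = 1/s^2.
By the first shifting theorem, multiplying by e^(-3t) replaces s with s + 3.

(s + 3)^(-2)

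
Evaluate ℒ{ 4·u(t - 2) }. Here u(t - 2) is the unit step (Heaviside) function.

4*exp(-2*s)/s

By the second shifting theorem, L{u(t - c)·g(t - c)} = e^(-cs)·G(s) with c = 2 and G(s) = L{g(t)}.
L{4} = 4/s.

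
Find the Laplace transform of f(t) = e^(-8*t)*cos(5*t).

(s + 8)/((s + 8)^2 + 25)

L{cos(5t)} = s/(s^2 + 25).
By the first shifting theorem, multiplying by e^(-8t) replaces s with s + 8.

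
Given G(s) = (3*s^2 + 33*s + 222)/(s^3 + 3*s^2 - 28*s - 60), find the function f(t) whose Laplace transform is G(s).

Factor the denominator: s^3 + 3*s^2 - 28*s - 60 = (s - 5)*(s + 2)*(s + 6).
Partial fraction decomposition gives [6/(s - 5)] + [3/(s + 6)] + [-6/(s + 2)].
Invert each term: 6/(s - 5) ↔ 6e^(5t); 3/(s + 6) ↔ 3e^(-6t); -6/(s + 2) ↔ -6e^(-2t).

f(t) = 6*exp(5*t) - 6*exp(-2*t) + 3*exp(-6*t)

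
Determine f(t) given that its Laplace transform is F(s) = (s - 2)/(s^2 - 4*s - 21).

f(t) = exp(2*t)*cosh(5*t)

Rewrite the denominator: s^2 - 4*s - 21 = (s - 2)^2 - 25.
The form in (s - 2) signals a first-shifting-theorem factor e^(2t).
Since L{cosh(5t)} = s/(s^2 - 25), the inverse is e^(2*t)*cosh(5*t).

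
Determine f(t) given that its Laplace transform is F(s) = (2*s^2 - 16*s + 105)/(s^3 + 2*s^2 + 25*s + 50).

Factor the denominator: s^3 + 2*s^2 + 25*s + 50 = (s + 2)*(s^2 + 25).
Partial fraction decomposition gives [5/(s + 2)] + [-3*s/(s^2 + 25)] + [-10/(s^2 + 25)].
Invert each term: 5/(s + 2) ↔ 5e^(-2t); -3·s/(s^2 + 25) ↔ -3cos(5t); -2·5/(s^2 + 25) ↔ -2sin(5t).

f(t) = -2*sin(5*t) - 3*cos(5*t) + 5*exp(-2*t)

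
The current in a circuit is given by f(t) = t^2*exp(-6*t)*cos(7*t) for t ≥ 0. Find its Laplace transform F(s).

F(s) = 2*(s + 6)*(s^2 + 12*s - 111)/(s^2 + 12*s + 85)^3

L{cos(7t)} = s/(s^2 + 49).
Multiplying by e^(-6t) shifts s → s + 6, so L{exp(-6*t)*cos(7*t)} = (s + 6)/((s + 6)^2 + 49).
Then apply L{t^2·g(t)} = (-1)^2 d^2/ds^2[G(s)] with G(s) = (s + 6)/((s + 6)^2 + 49):
differentiating 2 times and applying the sign gives 2*(s + 6)*(s^2 + 12*s - 111)/(s^2 + 12*s + 85)^3.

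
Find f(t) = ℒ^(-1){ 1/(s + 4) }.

f(t) = exp(-4*t)

Since L{e^(-4t)} = 1/(s + 4), the inverse is e^(-4*t).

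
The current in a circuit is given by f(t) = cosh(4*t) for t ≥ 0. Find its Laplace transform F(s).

L{cosh(4t)} = s/(s^2 - 16).

F(s) = s/(s^2 - 16)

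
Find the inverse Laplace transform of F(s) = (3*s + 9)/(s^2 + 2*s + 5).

Complete the square in the denominator: s^2 + 2*s + 5 = (s + 1)^2 + 2^2.
Split the numerator to match: 3*s + 9 = 3·(s + 1) + 3·2.
Invert each term: 3·(s + 1)/((s + 1)^2 + 4) ↔ 3e^(-t)cos(2t); 3·2/((s + 1)^2 + 4) ↔ 3e^(-t)sin(2t).

3*exp(-t)*sin(2*t) + 3*exp(-t)*cos(2*t)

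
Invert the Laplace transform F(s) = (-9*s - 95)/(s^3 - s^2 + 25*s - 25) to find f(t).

Factor the denominator: s^3 - s^2 + 25*s - 25 = (s - 1)*(s^2 + 25).
Partial fraction decomposition gives [-4/(s - 1)] + [4*s/(s^2 + 25)] + [-5/(s^2 + 25)].
Invert each term: -4/(s - 1) ↔ -4e^(t); 4·s/(s^2 + 25) ↔ 4cos(5t); -1·5/(s^2 + 25) ↔ -sin(5t).

f(t) = -4*exp(t) - sin(5*t) + 4*cos(5*t)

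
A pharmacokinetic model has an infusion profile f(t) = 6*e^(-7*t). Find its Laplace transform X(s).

X(s) = 6/(s + 7)

L{6} = 6/s.
By the first shifting theorem, multiplying by e^(-7t) replaces s with s + 7.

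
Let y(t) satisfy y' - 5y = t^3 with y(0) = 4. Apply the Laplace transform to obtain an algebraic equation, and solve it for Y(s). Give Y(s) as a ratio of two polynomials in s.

Take the Laplace transform of both sides.
The derivative rules (L{y'} = sY - y(0) = sY - 4) turn the left side into (s - 5)Y - (4).
The right side is L{t^3} = 6/s^4.
So (s - 5)Y = 6/s^4 + (4).
Divide through and combine into a single rational function.

Y(s) = (4*s^4 + 6)/(s^5 - 5*s^4)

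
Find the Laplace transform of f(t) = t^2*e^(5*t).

2/(s - 5)^3

L{e^(5t)} = 1/(s - 5).
Then apply L{t^2·g(t)} = (-1)^2 d^2/ds^2[G(s)] with G(s) = 1/(s - 5):
differentiating 2 times and applying the sign gives 2/(s - 5)^3.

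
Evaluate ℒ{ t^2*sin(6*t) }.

L{sin(6t)} = 6/(s^2 + 36).
Then apply L{t^2·g(t)} = (-1)^2 d^2/ds^2[H(s)] with H(s) = 6/(s^2 + 36):
differentiating 2 times and applying the sign gives 36*(s^2 - 12)/(s^2 + 36)^3.

36*(s^2 - 12)/(s^2 + 36)^3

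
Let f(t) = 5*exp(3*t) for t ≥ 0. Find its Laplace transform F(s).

L{5} = 5/s.
By the first shifting theorem, multiplying by e^(3t) replaces s with s - 3.

F(s) = 5/(s - 3)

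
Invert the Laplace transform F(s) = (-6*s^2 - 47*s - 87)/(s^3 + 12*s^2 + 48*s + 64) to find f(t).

Factor the denominator: s^3 + 12*s^2 + 48*s + 64 = (s + 4)^3.
Partial fraction decomposition gives [-6/(s + 4)] + [(s + 4)^(-2)] + [5/(s + 4)^3].
Invert each term: -6/(s + 4) ↔ -6e^(-4t); 1/(s + 4)^2 ↔ t·e^(-4t); 5/(s + 4)^3 ↔ (5/2)t^2·e^(-4t).

f(t) = 5*t^2*exp(-4*t)/2 + t*exp(-4*t) - 6*exp(-4*t)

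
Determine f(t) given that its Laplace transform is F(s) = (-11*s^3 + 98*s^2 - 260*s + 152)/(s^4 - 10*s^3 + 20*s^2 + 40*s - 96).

f(t) = -4*exp(6*t) + exp(4*t) - 2*exp(2*t) - 6*exp(-2*t)

Factor the denominator: s^4 - 10*s^3 + 20*s^2 + 40*s - 96 = (s - 6)*(s - 4)*(s - 2)*(s + 2).
Partial fraction decomposition gives [-6/(s + 2)] + [-2/(s - 2)] + [-4/(s - 6)] + [1/(s - 4)].
Invert each term: -6/(s + 2) ↔ -6e^(-2t); -2/(s - 2) ↔ -2e^(2t); -4/(s - 6) ↔ -4e^(6t); 1/(s - 4) ↔ e^(4t).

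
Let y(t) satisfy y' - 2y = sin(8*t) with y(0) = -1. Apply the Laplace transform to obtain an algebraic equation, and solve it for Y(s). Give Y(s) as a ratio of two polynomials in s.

Y(s) = (-s^2 - 56)/(s^3 - 2*s^2 + 64*s - 128)

Apply the Laplace transform to the equation.
The derivative rules (L{y'} = sY - y(0) = sY - (-1)) turn the left side into (s - 2)Y - (-1).
The right side is L{sin(8*t)} = 8/(s^2 + 64).
So (s - 2)Y = 8/(s^2 + 64) + (-1).
Solve for Y(s) and write it as one ratio of polynomials.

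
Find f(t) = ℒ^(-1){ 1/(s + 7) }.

f(t) = exp(-7*t)

Since L{e^(-7t)} = 1/(s + 7), the inverse is e^(-7*t).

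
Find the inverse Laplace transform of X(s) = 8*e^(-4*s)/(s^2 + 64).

The factor e^(-4s) signals a time shift by c = 4 (second shifting theorem).
L{sin(8t)} = 8/(s^2 + 64), so L^-1{8/(s^2 + 64)} = sin(8*t).
Hence the inverse is u(t - 4) times that function evaluated at t - 4.

Heaviside(t - 4)*(sin(8*t - 32))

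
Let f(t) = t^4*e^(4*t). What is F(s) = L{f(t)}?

F(s) = 24/(s - 4)^5

L{t^4} = 4!/s^5 = 24/s^5.
By the first shifting theorem, multiplying by e^(4t) replaces s with s - 4.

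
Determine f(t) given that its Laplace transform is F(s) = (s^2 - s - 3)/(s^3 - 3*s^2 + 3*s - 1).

Factor the denominator: s^3 - 3*s^2 + 3*s - 1 = (s - 1)^3.
Partial fraction decomposition gives [1/(s - 1)] + [(s - 1)^(-2)] + [-3/(s - 1)^3].
Invert each term: 1/(s - 1) ↔ e^(t); 1/(s - 1)^2 ↔ t·e^(t); -3/(s - 1)^3 ↔ (-3/2)t^2·e^(t).

f(t) = -3*t^2*exp(t)/2 + t*exp(t) + exp(t)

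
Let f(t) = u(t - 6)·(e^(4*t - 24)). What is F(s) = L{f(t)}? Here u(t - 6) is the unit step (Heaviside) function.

F(s) = exp(-6*s)/(s - 4)

By the second shifting theorem, L{u(t - c)·g(t - c)} = e^(-cs)·G(s) with c = 6 and G(s) = L{g(t)}.
L{e^(4t)} = 1/(s - 4).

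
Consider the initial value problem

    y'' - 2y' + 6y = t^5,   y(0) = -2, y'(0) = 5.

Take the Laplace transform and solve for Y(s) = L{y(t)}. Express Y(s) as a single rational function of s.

Apply the Laplace transform to the equation.
With L{y''} = s^2 Y - s·y(0) - y'(0) and L{y'} = sY - y(0), with y(0) = -2, y'(0) = 5: the LHS transforms to (s^2 - 2*s + 6)Y - (-2*s + 9).
The right side is L{t^5} = 120/s^6.
So (s^2 - 2*s + 6)Y = 120/s^6 + (-2*s + 9).
Isolate Y and clear denominators.

Y(s) = (-2*s^7 + 9*s^6 + 120)/(s^8 - 2*s^7 + 6*s^6)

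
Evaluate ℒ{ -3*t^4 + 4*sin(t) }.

4/(s^2 + 1) - 72/s^5

Apply the Laplace transform termwise.
(4)·[L{sin(t)} = 1/(s^2 + 1)]; (-3)·[L{t^4} = 4!/s^5 = 24/s^5].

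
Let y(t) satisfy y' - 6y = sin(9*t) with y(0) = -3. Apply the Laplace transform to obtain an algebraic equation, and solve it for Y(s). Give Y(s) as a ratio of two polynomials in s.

Take the Laplace transform of both sides.
Using L{y'} = sY - y(0) = sY - (-3), the left side becomes (s - 6)Y - (-3).
The right side is L{sin(9*t)} = 9/(s^2 + 81).
So (s - 6)Y = 9/(s^2 + 81) + (-3).
Isolate Y and clear denominators.

Y(s) = (-3*s^2 - 234)/(s^3 - 6*s^2 + 81*s - 486)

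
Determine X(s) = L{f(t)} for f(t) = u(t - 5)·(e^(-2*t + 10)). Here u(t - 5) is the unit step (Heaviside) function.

X(s) = exp(-5*s)/(s + 2)

By the second shifting theorem, L{u(t - c)·g(t - c)} = e^(-cs)·G(s) with c = 5 and G(s) = L{g(t)}.
L{e^(-2t)} = 1/(s + 2).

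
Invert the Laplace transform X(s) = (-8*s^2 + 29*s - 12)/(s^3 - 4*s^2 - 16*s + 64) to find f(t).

Factor the denominator: s^3 - 4*s^2 - 16*s + 64 = (s - 4)^2*(s + 4).
Partial fraction decomposition gives [-4/(s - 4)] + [-3/(s - 4)^2] + [-4/(s + 4)].
Invert each term: -4/(s - 4) ↔ -4e^(4t); -3/(s - 4)^2 ↔ -3t·e^(4t); -4/(s + 4) ↔ -4e^(-4t).

f(t) = -3*t*exp(4*t) - 4*exp(4*t) - 4*exp(-4*t)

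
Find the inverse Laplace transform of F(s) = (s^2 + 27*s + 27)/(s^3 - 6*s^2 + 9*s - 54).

Factor the denominator: s^3 - 6*s^2 + 9*s - 54 = (s - 6)*(s^2 + 9).
Partial fraction decomposition gives [5/(s - 6)] + [-4*s/(s^2 + 9)] + [3/(s^2 + 9)].
Invert each term: 5/(s - 6) ↔ 5e^(6t); -4·s/(s^2 + 9) ↔ -4cos(3t); 1·3/(s^2 + 9) ↔ sin(3t).

5*exp(6*t) + sin(3*t) - 4*cos(3*t)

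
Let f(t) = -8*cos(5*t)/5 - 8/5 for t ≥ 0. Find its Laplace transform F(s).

Apply the Laplace transform termwise.
(-8/5)·[L{cos(5t)} = s/(s^2 + 25)]; L{-8/5} = (-8/5)/s.

F(s) = -8*s/(5*(s^2 + 25)) - 8/(5*s)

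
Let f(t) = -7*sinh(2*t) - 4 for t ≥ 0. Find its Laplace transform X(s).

X(s) = -14/(s^2 - 4) - 4/s

By linearity of the Laplace transform, transform each term separately.
(-7)·[L{sinh(2t)} = 2/(s^2 - 4)]; L{-4} = -4/s.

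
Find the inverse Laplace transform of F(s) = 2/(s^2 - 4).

sinh(2*t)

Since L{sinh(2t)} = 2/(s^2 - 4), the inverse is sinh(2*t).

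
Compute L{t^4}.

24/s^5

L{t^4} = 4!/s^5 = 24/s^5.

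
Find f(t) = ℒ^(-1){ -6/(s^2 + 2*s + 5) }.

Rewrite the denominator: s^2 + 2*s + 5 = (s + 1)^2 + 4.
The form in (s + 1) signals a first-shifting-theorem factor e^(-t).
Since L{sin(2t)} = 2/(s^2 + 4), the inverse is e^(-t)*sin(2*t), scaled by -3.

f(t) = -3*exp(-t)*sin(2*t)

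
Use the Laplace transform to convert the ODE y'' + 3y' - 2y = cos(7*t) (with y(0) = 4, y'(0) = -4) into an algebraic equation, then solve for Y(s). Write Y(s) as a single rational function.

Transform both sides with L{·}.
Using L{y''} = s^2 Y - s·y(0) - y'(0) and L{y'} = sY - y(0), with y(0) = 4, y'(0) = -4, the left side becomes (s^2 + 3*s - 2)Y - (4*s + 8).
The right side is L{cos(7*t)} = s/(s^2 + 49).
So (s^2 + 3*s - 2)Y = s/(s^2 + 49) + (4*s + 8).
Isolate Y and clear denominators.

Y(s) = (4*s^3 + 8*s^2 + 197*s + 392)/(s^4 + 3*s^3 + 47*s^2 + 147*s - 98)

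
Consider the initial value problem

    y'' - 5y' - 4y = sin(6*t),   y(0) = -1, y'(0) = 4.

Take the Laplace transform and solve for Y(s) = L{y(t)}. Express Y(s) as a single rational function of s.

Laplace-transform each side.
With L{y''} = s^2 Y - s·y(0) - y'(0) and L{y'} = sY - y(0), with y(0) = -1, y'(0) = 4: the LHS transforms to (s^2 - 5*s - 4)Y - (-s + 9).
The right side is L{sin(6*t)} = 6/(s^2 + 36).
So (s^2 - 5*s - 4)Y = 6/(s^2 + 36) + (-s + 9).
Divide through and combine into a single rational function.

Y(s) = (-s^3 + 9*s^2 - 36*s + 330)/(s^4 - 5*s^3 + 32*s^2 - 180*s - 144)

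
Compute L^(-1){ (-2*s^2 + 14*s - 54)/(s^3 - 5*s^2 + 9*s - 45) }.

Factor the denominator: s^3 - 5*s^2 + 9*s - 45 = (s - 5)*(s^2 + 9).
Partial fraction decomposition gives [-1/(s - 5)] + [-s/(s^2 + 9)] + [9/(s^2 + 9)].
Invert each term: -1/(s - 5) ↔ -e^(5t); -1·s/(s^2 + 9) ↔ -cos(3t); 3·3/(s^2 + 9) ↔ 3sin(3t).

-exp(5*t) + 3*sin(3*t) - cos(3*t)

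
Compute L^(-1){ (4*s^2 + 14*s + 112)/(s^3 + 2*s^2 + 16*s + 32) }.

4*sin(4*t) - cos(4*t) + 5*exp(-2*t)

Factor the denominator: s^3 + 2*s^2 + 16*s + 32 = (s + 2)*(s^2 + 16).
Partial fraction decomposition gives [5/(s + 2)] + [-s/(s^2 + 16)] + [16/(s^2 + 16)].
Invert each term: 5/(s + 2) ↔ 5e^(-2t); -1·s/(s^2 + 16) ↔ -cos(4t); 4·4/(s^2 + 16) ↔ 4sin(4t).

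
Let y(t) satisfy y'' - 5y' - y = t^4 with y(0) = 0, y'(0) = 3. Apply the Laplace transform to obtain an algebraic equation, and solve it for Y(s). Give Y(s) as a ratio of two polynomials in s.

Y(s) = (3*s^5 + 24)/(s^7 - 5*s^6 - s^5)

Laplace-transform each side.
With L{y''} = s^2 Y - s·y(0) - y'(0) and L{y'} = sY - y(0), with y(0) = 0, y'(0) = 3: the LHS transforms to (s^2 - 5*s - 1)Y - (3).
The right side is L{t^4} = 24/s^5.
So (s^2 - 5*s - 1)Y = 24/s^5 + (3).
Divide through and combine into a single rational function.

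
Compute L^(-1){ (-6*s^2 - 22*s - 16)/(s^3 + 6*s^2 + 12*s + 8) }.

2*t^2*exp(-2*t) + 2*t*exp(-2*t) - 6*exp(-2*t)

Factor the denominator: s^3 + 6*s^2 + 12*s + 8 = (s + 2)^3.
Partial fraction decomposition gives [-6/(s + 2)] + [2/(s + 2)^2] + [4/(s + 2)^3].
Invert each term: -6/(s + 2) ↔ -6e^(-2t); 2/(s + 2)^2 ↔ 2t·e^(-2t); 4/(s + 2)^3 ↔ (2)t^2·e^(-2t).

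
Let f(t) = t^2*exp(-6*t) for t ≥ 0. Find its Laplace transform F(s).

F(s) = 2/(s + 6)^3

L{e^(-6t)} = 1/(s + 6).
Then apply L{t^2·g(t)} = (-1)^2 d^2/ds^2[G(s)] with G(s) = 1/(s + 6):
differentiating 2 times and applying the sign gives 2/(s + 6)^3.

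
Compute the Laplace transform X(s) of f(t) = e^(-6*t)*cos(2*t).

X(s) = (s + 6)/((s + 6)^2 + 4)

L{cos(2t)} = s/(s^2 + 4).
By the first shifting theorem, multiplying by e^(-6t) replaces s with s + 6.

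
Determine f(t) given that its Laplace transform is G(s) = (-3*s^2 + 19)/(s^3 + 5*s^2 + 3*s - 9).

Factor the denominator: s^3 + 5*s^2 + 3*s - 9 = (s - 1)*(s + 3)^2.
Partial fraction decomposition gives [-4/(s + 3)] + [2/(s + 3)^2] + [1/(s - 1)].
Invert each term: -4/(s + 3) ↔ -4e^(-3t); 2/(s + 3)^2 ↔ 2t·e^(-3t); 1/(s - 1) ↔ e^(t).

f(t) = 2*t*exp(-3*t) + exp(t) - 4*exp(-3*t)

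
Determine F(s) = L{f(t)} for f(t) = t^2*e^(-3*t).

F(s) = 2/(s + 3)^3

L{e^(-3t)} = 1/(s + 3).
Then apply L{t^2·g(t)} = (-1)^2 d^2/ds^2[G(s)] with G(s) = 1/(s + 3):
differentiating 2 times and applying the sign gives 2/(s + 3)^3.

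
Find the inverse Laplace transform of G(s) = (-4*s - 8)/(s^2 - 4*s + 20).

Complete the square in the denominator: s^2 - 4*s + 20 = (s - 2)^2 + 4^2.
Split the numerator to match: -4*s - 8 = -4·(s - 2) - 4·4.
Invert each term: -4·(s - 2)/((s - 2)^2 + 16) ↔ -4e^(2t)cos(4t); -4·4/((s - 2)^2 + 16) ↔ -4e^(2t)sin(4t).

-4*exp(2*t)*sin(4*t) - 4*exp(2*t)*cos(4*t)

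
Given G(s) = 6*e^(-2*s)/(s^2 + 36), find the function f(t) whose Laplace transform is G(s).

f(t) = Heaviside(t - 2)*(sin(6*t - 12))

The factor e^(-2s) signals a time shift by c = 2 (second shifting theorem).
L{sin(6t)} = 6/(s^2 + 36), so L^-1{6/(s^2 + 36)} = sin(6*t).
Hence the inverse is u(t - 2) times that function evaluated at t - 2.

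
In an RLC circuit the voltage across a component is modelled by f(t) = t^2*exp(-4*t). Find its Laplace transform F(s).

L{e^(-4t)} = 1/(s + 4).
Then apply L{t^2·g(t)} = (-1)^2 d^2/ds^2[G(s)] with G(s) = 1/(s + 4):
differentiating 2 times and applying the sign gives 2/(s + 4)^3.

F(s) = 2/(s + 4)^3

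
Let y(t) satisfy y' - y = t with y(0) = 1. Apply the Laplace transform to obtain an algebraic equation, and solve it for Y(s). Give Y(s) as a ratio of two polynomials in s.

Laplace-transform each side.
The derivative rules (L{y'} = sY - y(0) = sY - 1) turn the left side into (s - 1)Y - (1).
The right side is L{t} = s^(-2).
So (s - 1)Y = s^(-2) + (1).
Divide through and combine into a single rational function.

Y(s) = (s^2 + 1)/(s^3 - s^2)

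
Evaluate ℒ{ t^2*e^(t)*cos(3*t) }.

L{cos(3t)} = s/(s^2 + 9).
Multiplying by e^(t) shifts s → s - 1, so L{e^(t)*cos(3*t)} = (s - 1)/((s - 1)^2 + 9).
Then apply L{t^2·g(t)} = (-1)^2 d^2/ds^2[G(s)] with G(s) = (s - 1)/((s - 1)^2 + 9):
differentiating 2 times and applying the sign gives 2*(s - 1)*(s^2 - 2*s - 26)/(s^2 - 2*s + 10)^3.

2*(s - 1)*(s^2 - 2*s - 26)/(s^2 - 2*s + 10)^3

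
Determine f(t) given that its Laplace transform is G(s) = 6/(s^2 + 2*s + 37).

Rewrite the denominator: s^2 + 2*s + 37 = (s + 1)^2 + 36.
The form in (s + 1) signals a first-shifting-theorem factor e^(-t).
Since L{sin(6t)} = 6/(s^2 + 36), the inverse is exp(-t)*sin(6*t).

f(t) = exp(-t)*sin(6*t)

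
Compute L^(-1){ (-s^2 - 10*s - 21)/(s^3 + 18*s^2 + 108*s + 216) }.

3*t^2*exp(-6*t)/2 + 2*t*exp(-6*t) - exp(-6*t)

Factor the denominator: s^3 + 18*s^2 + 108*s + 216 = (s + 6)^3.
Partial fraction decomposition gives [-1/(s + 6)] + [2/(s + 6)^2] + [3/(s + 6)^3].
Invert each term: -1/(s + 6) ↔ -e^(-6t); 2/(s + 6)^2 ↔ 2t·e^(-6t); 3/(s + 6)^3 ↔ (3/2)t^2·e^(-6t).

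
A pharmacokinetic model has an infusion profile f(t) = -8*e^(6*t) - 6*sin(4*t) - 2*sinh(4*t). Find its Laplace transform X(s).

X(s) = -24/(s^2 + 16) - 8/(s^2 - 16) - 8/(s - 6)

The transform is linear, so treat each term independently.
(-2)·[L{sinh(4t)} = 4/(s^2 - 16)]; (-6)·[L{sin(4t)} = 4/(s^2 + 16)]; (-8)·[L{e^(6t)} = 1/(s - 6)].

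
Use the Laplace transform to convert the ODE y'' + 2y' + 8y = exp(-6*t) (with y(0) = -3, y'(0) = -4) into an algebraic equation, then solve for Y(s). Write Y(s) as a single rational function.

Y(s) = (-3*s^2 - 28*s - 59)/(s^3 + 8*s^2 + 20*s + 48)

Take the Laplace transform of both sides.
Using L{y''} = s^2 Y - s·y(0) - y'(0) and L{y'} = sY - y(0), with y(0) = -3, y'(0) = -4, the left side becomes (s^2 + 2*s + 8)Y - (-3*s - 10).
The right side is L{exp(-6*t)} = 1/(s + 6).
So (s^2 + 2*s + 8)Y = 1/(s + 6) + (-3*s - 10).
Isolate Y and clear denominators.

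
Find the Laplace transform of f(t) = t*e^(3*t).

L{t} = 1!/s^2 = 1/s^2.
By the first shifting theorem, multiplying by e^(3t) replaces s with s - 3.

(s - 3)^(-2)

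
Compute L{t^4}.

24/s^5

L{t^4} = 4!/s^5 = 24/s^5.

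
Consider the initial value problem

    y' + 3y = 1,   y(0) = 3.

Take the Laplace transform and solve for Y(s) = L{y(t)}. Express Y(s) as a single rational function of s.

Y(s) = (3*s + 1)/(s^2 + 3*s)

Laplace-transform each side.
The derivative rules (L{y'} = sY - y(0) = sY - 3) turn the left side into (s + 3)Y - (3).
The right side is L{1} = 1/s.
So (s + 3)Y = 1/s + (3).
Isolate Y and clear denominators.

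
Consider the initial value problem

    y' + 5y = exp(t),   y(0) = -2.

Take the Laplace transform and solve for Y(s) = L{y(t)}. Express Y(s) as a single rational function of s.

Laplace-transform each side.
Using L{y'} = sY - y(0) = sY - (-2), the left side becomes (s + 5)Y - (-2).
The right side is L{exp(t)} = 1/(s - 1).
So (s + 5)Y = 1/(s - 1) + (-2).
Divide through and combine into a single rational function.

Y(s) = (-2*s + 3)/(s^2 + 4*s - 5)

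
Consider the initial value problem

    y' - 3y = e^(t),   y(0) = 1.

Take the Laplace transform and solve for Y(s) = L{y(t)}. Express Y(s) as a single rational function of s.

Take the Laplace transform of both sides.
Using L{y'} = sY - y(0) = sY - 1, the left side becomes (s - 3)Y - (1).
The right side is L{e^(t)} = 1/(s - 1).
So (s - 3)Y = 1/(s - 1) + (1).
Isolate Y and clear denominators.

Y(s) = s/(s^2 - 4*s + 3)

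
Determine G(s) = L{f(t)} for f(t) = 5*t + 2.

G(s) = 2/s + 5/s^2

By linearity of the Laplace transform, transform each term separately.
L{2} = 2/s; (5)·[L{t} = 1!/s^2 = 1/s^2].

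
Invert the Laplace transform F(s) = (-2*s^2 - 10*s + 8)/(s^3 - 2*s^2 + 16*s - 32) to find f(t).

Factor the denominator: s^3 - 2*s^2 + 16*s - 32 = (s - 2)*(s^2 + 16).
Partial fraction decomposition gives [-1/(s - 2)] + [-s/(s^2 + 16)] + [-12/(s^2 + 16)].
Invert each term: -1/(s - 2) ↔ -e^(2t); -1·s/(s^2 + 16) ↔ -cos(4t); -3·4/(s^2 + 16) ↔ -3sin(4t).

f(t) = -exp(2*t) - 3*sin(4*t) - cos(4*t)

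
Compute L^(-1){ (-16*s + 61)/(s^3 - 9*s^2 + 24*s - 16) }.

Factor the denominator: s^3 - 9*s^2 + 24*s - 16 = (s - 4)^2*(s - 1).
Partial fraction decomposition gives [-5/(s - 4)] + [-1/(s - 4)^2] + [5/(s - 1)].
Invert each term: -5/(s - 4) ↔ -5e^(4t); -1/(s - 4)^2 ↔ -t·e^(4t); 5/(s - 1) ↔ 5e^(t).

-t*exp(4*t) - 5*exp(4*t) + 5*exp(t)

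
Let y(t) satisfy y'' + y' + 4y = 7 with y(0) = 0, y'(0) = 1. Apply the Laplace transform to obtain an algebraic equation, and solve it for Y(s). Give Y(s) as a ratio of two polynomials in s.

Laplace-transform each side.
The derivative rules (L{y''} = s^2 Y - s·y(0) - y'(0) and L{y'} = sY - y(0), with y(0) = 0, y'(0) = 1) turn the left side into (s^2 + s + 4)Y - (1).
The right side is L{7} = 7/s.
So (s^2 + s + 4)Y = 7/s + (1).
Solve for Y(s) and write it as one ratio of polynomials.

Y(s) = (s + 7)/(s^3 + s^2 + 4*s)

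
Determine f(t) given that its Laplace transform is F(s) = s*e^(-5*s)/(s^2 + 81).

The factor e^(-5s) signals a time shift by c = 5 (second shifting theorem).
L{cos(9t)} = s/(s^2 + 81), so L^-1{s/(s^2 + 81)} = cos(9*t).
Hence the inverse is u(t - 5) times that function evaluated at t - 5.

f(t) = Heaviside(t - 5)*(cos(9*t - 45))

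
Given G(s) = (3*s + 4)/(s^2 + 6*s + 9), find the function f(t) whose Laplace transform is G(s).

f(t) = -5*t*exp(-3*t) + 3*exp(-3*t)

Factor the denominator: s^2 + 6*s + 9 = (s + 3)^2.
Partial fraction decomposition gives [3/(s + 3)] + [-5/(s + 3)^2].
Invert each term: 3/(s + 3) ↔ 3e^(-3t); -5/(s + 3)^2 ↔ -5t·e^(-3t).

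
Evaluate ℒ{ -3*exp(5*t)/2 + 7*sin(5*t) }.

By linearity of the Laplace transform, transform each term separately.
(7)·[L{sin(5t)} = 5/(s^2 + 25)]; (-3/2)·[L{e^(5t)} = 1/(s - 5)].

35/(s^2 + 25) - 3/(2*(s - 5))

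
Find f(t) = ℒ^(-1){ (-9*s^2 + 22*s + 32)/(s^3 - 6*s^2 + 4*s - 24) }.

Factor the denominator: s^3 - 6*s^2 + 4*s - 24 = (s - 6)*(s^2 + 4).
Partial fraction decomposition gives [-4/(s - 6)] + [-5*s/(s^2 + 4)] + [-8/(s^2 + 4)].
Invert each term: -4/(s - 6) ↔ -4e^(6t); -5·s/(s^2 + 4) ↔ -5cos(2t); -4·2/(s^2 + 4) ↔ -4sin(2t).

f(t) = -4*exp(6*t) - 4*sin(2*t) - 5*cos(2*t)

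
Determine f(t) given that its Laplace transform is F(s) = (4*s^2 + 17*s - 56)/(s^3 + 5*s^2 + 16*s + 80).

Factor the denominator: s^3 + 5*s^2 + 16*s + 80 = (s + 5)*(s^2 + 16).
Partial fraction decomposition gives [-1/(s + 5)] + [5*s/(s^2 + 16)] + [-8/(s^2 + 16)].
Invert each term: -1/(s + 5) ↔ -e^(-5t); 5·s/(s^2 + 16) ↔ 5cos(4t); -2·4/(s^2 + 16) ↔ -2sin(4t).

f(t) = -2*sin(4*t) + 5*cos(4*t) - exp(-5*t)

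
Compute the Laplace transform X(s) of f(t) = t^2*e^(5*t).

L{e^(5t)} = 1/(s - 5).
Then apply L{t^2·g(t)} = (-1)^2 d^2/ds^2[G(s)] with G(s) = 1/(s - 5):
differentiating 2 times and applying the sign gives 2/(s - 5)^3.

X(s) = 2/(s - 5)^3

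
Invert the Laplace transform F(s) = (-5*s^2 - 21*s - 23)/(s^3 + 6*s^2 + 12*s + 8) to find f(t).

f(t) = -t^2*exp(-2*t)/2 - t*exp(-2*t) - 5*exp(-2*t)

Factor the denominator: s^3 + 6*s^2 + 12*s + 8 = (s + 2)^3.
Partial fraction decomposition gives [-5/(s + 2)] + [-1/(s + 2)^2] + [-1/(s + 2)^3].
Invert each term: -5/(s + 2) ↔ -5e^(-2t); -1/(s + 2)^2 ↔ -t·e^(-2t); -1/(s + 2)^3 ↔ (-1/2)t^2·e^(-2t).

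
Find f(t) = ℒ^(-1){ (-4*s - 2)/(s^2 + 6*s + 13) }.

f(t) = 5*exp(-3*t)*sin(2*t) - 4*exp(-3*t)*cos(2*t)

Complete the square in the denominator: s^2 + 6*s + 13 = (s + 3)^2 + 2^2.
Split the numerator to match: -4*s - 2 = -4·(s + 3) + 5·2.
Invert each term: -4·(s + 3)/((s + 3)^2 + 4) ↔ -4e^(-3t)cos(2t); 5·2/((s + 3)^2 + 4) ↔ 5e^(-3t)sin(2t).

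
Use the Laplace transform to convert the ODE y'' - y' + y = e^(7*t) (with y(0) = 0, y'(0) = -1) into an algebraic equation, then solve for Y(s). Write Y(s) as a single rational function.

Transform both sides with L{·}.
With L{y''} = s^2 Y - s·y(0) - y'(0) and L{y'} = sY - y(0), with y(0) = 0, y'(0) = -1: the LHS transforms to (s^2 - s + 1)Y - (-1).
The right side is L{e^(7*t)} = 1/(s - 7).
So (s^2 - s + 1)Y = 1/(s - 7) + (-1).
Solve for Y(s) and write it as one ratio of polynomials.

Y(s) = (-s + 8)/(s^3 - 8*s^2 + 8*s - 7)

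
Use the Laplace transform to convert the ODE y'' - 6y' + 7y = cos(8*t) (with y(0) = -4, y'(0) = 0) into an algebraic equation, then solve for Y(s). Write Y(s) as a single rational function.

Laplace-transform each side.
The derivative rules (L{y''} = s^2 Y - s·y(0) - y'(0) and L{y'} = sY - y(0), with y(0) = -4, y'(0) = 0) turn the left side into (s^2 - 6*s + 7)Y - (-4*s + 24).
The right side is L{cos(8*t)} = s/(s^2 + 64).
So (s^2 - 6*s + 7)Y = s/(s^2 + 64) + (-4*s + 24).
Isolate Y and clear denominators.

Y(s) = (-4*s^3 + 24*s^2 - 255*s + 1536)/(s^4 - 6*s^3 + 71*s^2 - 384*s + 448)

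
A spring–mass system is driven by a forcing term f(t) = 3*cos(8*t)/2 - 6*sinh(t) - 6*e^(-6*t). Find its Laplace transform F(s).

F(s) = 3*s/(2*(s^2 + 64)) - 6/(s^2 - 1) - 6/(s + 6)

Apply the Laplace transform termwise.
(-6)·[L{sinh(t)} = 1/(s^2 - 1)]; (3/2)·[L{cos(8t)} = s/(s^2 + 64)]; (-6)·[L{e^(-6t)} = 1/(s + 6)].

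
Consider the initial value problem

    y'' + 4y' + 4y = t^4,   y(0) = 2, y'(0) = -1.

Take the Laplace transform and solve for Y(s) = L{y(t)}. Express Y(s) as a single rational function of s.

Transform both sides with L{·}.
With L{y''} = s^2 Y - s·y(0) - y'(0) and L{y'} = sY - y(0), with y(0) = 2, y'(0) = -1: the LHS transforms to (s^2 + 4*s + 4)Y - (2*s + 7).
The right side is L{t^4} = 24/s^5.
So (s^2 + 4*s + 4)Y = 24/s^5 + (2*s + 7).
Divide through and combine into a single rational function.

Y(s) = (2*s^6 + 7*s^5 + 24)/(s^7 + 4*s^6 + 4*s^5)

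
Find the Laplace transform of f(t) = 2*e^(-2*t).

2/(s + 2)

L{2} = 2/s.
By the first shifting theorem, multiplying by e^(-2t) replaces s with s + 2.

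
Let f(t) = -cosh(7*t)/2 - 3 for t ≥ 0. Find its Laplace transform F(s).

F(s) = -s/(2*(s^2 - 49)) - 3/s

Apply the Laplace transform termwise.
(-1/2)·[L{cosh(7t)} = s/(s^2 - 49)]; L{-3} = -3/s.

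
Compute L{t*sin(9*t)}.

18*s/(s^2 + 81)^2

L{sin(9t)} = 9/(s^2 + 81).
Then apply L{t·g(t)} = -d/ds[H(s)] with H(s) = 9/(s^2 + 81):
differentiating 1 time and applying the sign gives 18*s/(s^2 + 81)^2.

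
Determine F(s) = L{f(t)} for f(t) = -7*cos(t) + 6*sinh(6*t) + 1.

By linearity of the Laplace transform, transform each term separately.
(6)·[L{sinh(6t)} = 6/(s^2 - 36)]; L{1} = 1/s; (-7)·[L{cos(t)} = s/(s^2 + 1)].

F(s) = -7*s/(s^2 + 1) + 36/(s^2 - 36) + 1/s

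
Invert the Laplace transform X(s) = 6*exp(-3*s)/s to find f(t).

The factor e^(-3s) signals a time shift by c = 3 (second shifting theorem).
L{6} = 6/s, so L^-1{6/s} = 6.
Hence the inverse is u(t - 3) times that function evaluated at t - 3.

f(t) = Heaviside(t - 3)*(6)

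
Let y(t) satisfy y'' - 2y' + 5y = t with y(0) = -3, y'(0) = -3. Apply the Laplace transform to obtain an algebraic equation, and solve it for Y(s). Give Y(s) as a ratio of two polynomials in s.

Laplace-transform each side.
The derivative rules (L{y''} = s^2 Y - s·y(0) - y'(0) and L{y'} = sY - y(0), with y(0) = -3, y'(0) = -3) turn the left side into (s^2 - 2*s + 5)Y - (-3*s + 3).
The right side is L{t} = s^(-2).
So (s^2 - 2*s + 5)Y = s^(-2) + (-3*s + 3).
Isolate Y and clear denominators.

Y(s) = (-3*s^3 + 3*s^2 + 1)/(s^4 - 2*s^3 + 5*s^2)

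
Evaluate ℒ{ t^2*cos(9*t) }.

2*s*(s^2 - 243)/(s^2 + 81)^3

L{cos(9t)} = s/(s^2 + 81).
Then apply L{t^2·g(t)} = (-1)^2 d^2/ds^2[H(s)] with H(s) = s/(s^2 + 81):
differentiating 2 times and applying the sign gives 2*s*(s^2 - 243)/(s^2 + 81)^3.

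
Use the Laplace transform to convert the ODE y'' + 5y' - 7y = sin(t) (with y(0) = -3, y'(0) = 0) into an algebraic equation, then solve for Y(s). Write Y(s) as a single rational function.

Laplace-transform each side.
Using L{y''} = s^2 Y - s·y(0) - y'(0) and L{y'} = sY - y(0), with y(0) = -3, y'(0) = 0, the left side becomes (s^2 + 5*s - 7)Y - (-3*s - 15).
The right side is L{sin(t)} = 1/(s^2 + 1).
So (s^2 + 5*s - 7)Y = 1/(s^2 + 1) + (-3*s - 15).
Divide through and combine into a single rational function.

Y(s) = (-3*s^3 - 15*s^2 - 3*s - 14)/(s^4 + 5*s^3 - 6*s^2 + 5*s - 7)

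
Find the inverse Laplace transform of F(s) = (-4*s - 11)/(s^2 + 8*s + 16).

5*t*exp(-4*t) - 4*exp(-4*t)

Factor the denominator: s^2 + 8*s + 16 = (s + 4)^2.
Partial fraction decomposition gives [-4/(s + 4)] + [5/(s + 4)^2].
Invert each term: -4/(s + 4) ↔ -4e^(-4t); 5/(s + 4)^2 ↔ 5t·e^(-4t).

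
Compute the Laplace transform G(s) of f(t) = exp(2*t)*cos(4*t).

L{cos(4t)} = s/(s^2 + 16).
By the first shifting theorem, multiplying by e^(2t) replaces s with s - 2.

G(s) = (s - 2)/((s - 2)^2 + 16)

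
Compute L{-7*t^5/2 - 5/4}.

-5/(4*s) - 420/s^6

By linearity of the Laplace transform, transform each term separately.
L{-5/4} = (-5/4)/s; (-7/2)·[L{t^5} = 5!/s^6 = 120/s^6].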